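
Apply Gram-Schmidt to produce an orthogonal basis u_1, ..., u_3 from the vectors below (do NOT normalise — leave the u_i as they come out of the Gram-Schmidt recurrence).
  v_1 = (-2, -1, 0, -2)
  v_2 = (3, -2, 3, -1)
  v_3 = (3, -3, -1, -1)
Orthogonal basis:
  u_1 = (-2, -1, 0, -2)
  u_2 = (23/9, -20/9, 3, -13/9)
  u_3 = (270/203, -376/203, -548/203, -82/203)

Apply the Gram-Schmidt recurrence
  u_1 = v_1
  u_i = v_i − Σ_{j<i} ((v_i · u_j) / (u_j · u_j)) · u_j.

Step by step this gives:
  u_1 = (-2, -1, 0, -2)
  u_2 = (23/9, -20/9, 3, -13/9)
  u_3 = (270/203, -376/203, -548/203, -82/203)

Orthogonality check:
  u_2 · u_1 = 0 (should be 0)
  u_3 · u_1 = 0 (should be 0)
  u_3 · u_2 = 0 (should be 0)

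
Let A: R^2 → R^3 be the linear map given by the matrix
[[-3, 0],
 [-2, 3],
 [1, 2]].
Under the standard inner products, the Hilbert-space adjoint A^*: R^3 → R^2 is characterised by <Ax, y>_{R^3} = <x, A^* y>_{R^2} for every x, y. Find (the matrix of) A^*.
A^* = A^T =
[[-3, -2, 1],
 [0, 3, 2]]

For real matrices with standard dot products, the defining identity <Ax, y> = <x, A^* y> gives (Ax)^T y = x^T (A^*) y, i.e. x^T A^T y = x^T (A^*) y. Since this holds for all x, y, we must have A^* = A^T. Therefore
A^* =
[[-3, -2, 1],
 [0, 3, 2]].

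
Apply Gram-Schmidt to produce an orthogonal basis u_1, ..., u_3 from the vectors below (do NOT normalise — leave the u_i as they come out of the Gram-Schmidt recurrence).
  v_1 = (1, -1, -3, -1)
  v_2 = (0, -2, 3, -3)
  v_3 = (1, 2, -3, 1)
Orthogonal basis:
  u_1 = (1, -1, -3, -1)
  u_2 = (1/3, -7/3, 2, -10/3)
  u_3 = (79/124, 129/124, 9/124, -77/124)

Apply the Gram-Schmidt recurrence
  u_1 = v_1
  u_i = v_i − Σ_{j<i} ((v_i · u_j) / (u_j · u_j)) · u_j.

Step by step this gives:
  u_1 = (1, -1, -3, -1)
  u_2 = (1/3, -7/3, 2, -10/3)
  u_3 = (79/124, 129/124, 9/124, -77/124)

Orthogonality check:
  u_2 · u_1 = 0 (should be 0)
  u_3 · u_1 = 0 (should be 0)
  u_3 · u_2 = 0 (should be 0)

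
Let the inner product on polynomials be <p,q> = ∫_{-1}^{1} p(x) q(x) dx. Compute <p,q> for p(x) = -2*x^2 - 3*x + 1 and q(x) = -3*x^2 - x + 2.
<p,q> = 56/15

Expand the product: p(x)·q(x) = 6*x^4 + 11*x^3 - 4*x^2 - 7*x + 2.
∫_{-1}^{1} of each monomial x^k gives [2/(k+1) if k even, 0 if k odd]. Integrating term-by-term (or equivalently evaluating the antiderivative F(x) = 6*x^5/5 + 11*x^4/4 - 4*x^3/3 - 7*x^2/2 + 2*x at the endpoints):
  F(1) − F(−1) = 67/60 − (-157/60) = 56/15.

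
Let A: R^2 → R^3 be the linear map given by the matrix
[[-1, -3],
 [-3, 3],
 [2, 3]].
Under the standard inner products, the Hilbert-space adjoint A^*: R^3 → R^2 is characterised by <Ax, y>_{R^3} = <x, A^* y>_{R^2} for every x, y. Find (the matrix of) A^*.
A^* = A^T =
[[-1, -3, 2],
 [-3, 3, 3]]

For real matrices with standard dot products, the defining identity <Ax, y> = <x, A^* y> gives (Ax)^T y = x^T (A^*) y, i.e. x^T A^T y = x^T (A^*) y. Since this holds for all x, y, we must have A^* = A^T. Therefore
A^* =
[[-1, -3, 2],
 [-3, 3, 3]].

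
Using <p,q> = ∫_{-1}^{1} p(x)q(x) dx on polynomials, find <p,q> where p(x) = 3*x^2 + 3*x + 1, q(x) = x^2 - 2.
<p,q> = -92/15

Expand the product: p(x)·q(x) = 3*x^4 + 3*x^3 - 5*x^2 - 6*x - 2.
∫_{-1}^{1} of each monomial x^k gives [2/(k+1) if k even, 0 if k odd]. Integrating term-by-term (or equivalently evaluating the antiderivative F(x) = 3*x^5/5 + 3*x^4/4 - 5*x^3/3 - 3*x^2 - 2*x at the endpoints):
  F(1) − F(−1) = -319/60 − (49/60) = -92/15.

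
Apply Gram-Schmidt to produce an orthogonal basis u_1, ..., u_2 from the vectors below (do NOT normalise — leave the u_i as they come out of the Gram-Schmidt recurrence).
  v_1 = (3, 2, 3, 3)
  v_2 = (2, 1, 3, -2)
Orthogonal basis:
  u_1 = (3, 2, 3, 3)
  u_2 = (29/31, 9/31, 60/31, -95/31)

Apply the Gram-Schmidt recurrence
  u_1 = v_1
  u_i = v_i − Σ_{j<i} ((v_i · u_j) / (u_j · u_j)) · u_j.

Step by step this gives:
  u_1 = (3, 2, 3, 3)
  u_2 = (29/31, 9/31, 60/31, -95/31)

Orthogonality check:
  u_2 · u_1 = 0 (should be 0)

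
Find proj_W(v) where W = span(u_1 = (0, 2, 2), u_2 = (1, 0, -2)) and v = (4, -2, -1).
proj_W(v) = (1, -1/2, -5/2)

Set up U = [u_1 | ... | u_2] ∈ R^(3×2). The projector onto W = col(U) is P = U (U^T U)^(-1) U^T.
Compute U^T U =
  [8, -4]
  [-4, 5],
and U^T v = (-6, 6).
Solve U^T U · c = U^T v for the coefficients: c = (-1/4, 1). The projection is proj_W(v) = U c.
Check: (v - proj_W(v)) · u_1 = 0  (should be 0).
Check: (v - proj_W(v)) · u_2 = 0  (should be 0).
Result: proj_W(v) = (1, -1/2, -5/2).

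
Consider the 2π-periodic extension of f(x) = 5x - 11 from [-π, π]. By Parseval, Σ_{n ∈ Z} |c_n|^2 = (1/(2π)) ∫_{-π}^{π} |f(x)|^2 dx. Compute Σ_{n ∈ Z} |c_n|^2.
Σ |c_n|^2 = 25π^2/3 + 121

Expand and integrate term by term over [-π, π]:
  ∫ (5x)^2 dx = 25·(2π^3/3); ∫ 2·5·(-11)·x dx = 0 (odd integrand); ∫ (-11)^2 dx = 121·2π.
So (1/(2π)) ∫_{-π}^{π} (5x - 11)^2 dx = 25π^2/3 + 121 = 25π^2/3 + 121.
Parseval ⇒ Σ |c_n|^2 = 25π^2/3 + 121.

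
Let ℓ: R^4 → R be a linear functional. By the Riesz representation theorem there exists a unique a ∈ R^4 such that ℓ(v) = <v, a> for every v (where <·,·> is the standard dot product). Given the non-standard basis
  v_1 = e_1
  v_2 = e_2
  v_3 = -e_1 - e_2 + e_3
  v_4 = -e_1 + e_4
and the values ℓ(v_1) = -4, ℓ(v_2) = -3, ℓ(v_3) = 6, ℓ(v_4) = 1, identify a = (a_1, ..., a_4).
a = (-4, -3, -1, -3)

Write a = (a_1, ..., a_4) in the standard basis. For each basis vector v_i, ℓ(v_i) = <v_i, a> is a linear equation in the a_j's. Collect the n equations into a matrix system V a = ℓ, where row i of V is v_i (expressed in the standard basis). Since V is invertible (lower-triangular with 1s on the diagonal, up to permutation), solve by back-substitution:
  V =
[[1, 0, 0, 0],
 [0, 1, 0, 0],
 [-1, -1, 1, 0],
 [-1, 0, 0, 1]]
  V a = (-4, -3, 6, 1)
Solving gives a = (-4, -3, -1, -3).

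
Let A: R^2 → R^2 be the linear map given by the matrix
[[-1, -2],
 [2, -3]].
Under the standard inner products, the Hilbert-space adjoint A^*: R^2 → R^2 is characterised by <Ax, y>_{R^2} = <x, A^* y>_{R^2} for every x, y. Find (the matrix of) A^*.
A^* = A^T =
[[-1, 2],
 [-2, -3]]

For real matrices with standard dot products, the defining identity <Ax, y> = <x, A^* y> gives (Ax)^T y = x^T (A^*) y, i.e. x^T A^T y = x^T (A^*) y. Since this holds for all x, y, we must have A^* = A^T. Therefore
A^* =
[[-1, 2],
 [-2, -3]].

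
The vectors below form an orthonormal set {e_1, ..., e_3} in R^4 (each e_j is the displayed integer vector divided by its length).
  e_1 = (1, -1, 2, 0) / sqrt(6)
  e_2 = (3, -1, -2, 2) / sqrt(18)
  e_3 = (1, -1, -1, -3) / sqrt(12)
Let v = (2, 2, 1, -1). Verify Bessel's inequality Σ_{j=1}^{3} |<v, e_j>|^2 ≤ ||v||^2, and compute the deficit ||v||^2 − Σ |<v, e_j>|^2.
Σ |<v, e_j>|^2 = 1; ||v||^2 = 10; deficit = 9

Write each e_j = u_j / sqrt(<u_j, u_j>) where u_j is the displayed integer vector. Then <v, e_j> = <v, u_j> / sqrt(<u_j, u_j>), so |<v, e_j>|^2 = <v, u_j>^2 / <u_j, u_j>.
Coefficients: <v, e_1> = 2/sqrt(6), <v, e_2> = 0/sqrt(18), <v, e_3> = 2/sqrt(12).
Square and sum: Σ |<v, e_j>|^2 = 1.
Compute ||v||^2 = v·v = 10.
Deficit = 10 − 1 = 9 ≥ 0, confirming Bessel's inequality. (The deficit equals ||v − Σ <v,e_j> e_j||^2, the squared distance from v to span{e_j}.)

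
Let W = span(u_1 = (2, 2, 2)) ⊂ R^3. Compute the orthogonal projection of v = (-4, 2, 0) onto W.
proj_W(v) = (-2/3, -2/3, -2/3)

Set up U = [u_1 | ... | u_1] ∈ R^(3×1). The projector onto W = col(U) is P = U (U^T U)^(-1) U^T.
Compute U^T U =
  [12],
and U^T v = (-4).
Solve U^T U · c = U^T v for the coefficients: c = (-1/3). The projection is proj_W(v) = U c.
Check: (v - proj_W(v)) · u_1 = 0  (should be 0).
Result: proj_W(v) = (-2/3, -2/3, -2/3).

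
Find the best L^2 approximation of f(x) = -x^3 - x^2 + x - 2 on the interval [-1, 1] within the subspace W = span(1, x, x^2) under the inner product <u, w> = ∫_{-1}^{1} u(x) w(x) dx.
g(x) = -x^2 + 2*x/5 - 2

The best approximation g ∈ W is the orthogonal projection of f onto W. Writing g = a_0 + a_1 x + a_2 x^2, the coefficients solve the normal equations G · a = b where
  G_{ij} = <φ_i, φ_j> and b_i = <f, φ_i>, with φ_0 = 1, φ_1 = x, φ_2 = x^2.
G =
  [2, 0, 2/3]
  [0, 2/3, 0]
  [2/3, 0, 2/5],
b = (-14/3, 4/15, -26/15).
Solving gives a_0 = -2, a_1 = 2/5, a_2 = -1, so
  g(x) = -x^2 + 2*x/5 - 2.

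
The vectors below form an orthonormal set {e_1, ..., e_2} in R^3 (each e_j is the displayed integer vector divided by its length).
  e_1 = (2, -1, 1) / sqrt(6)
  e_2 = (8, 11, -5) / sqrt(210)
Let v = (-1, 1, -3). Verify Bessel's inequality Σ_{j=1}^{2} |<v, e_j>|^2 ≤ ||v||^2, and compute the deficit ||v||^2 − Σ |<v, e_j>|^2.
Σ |<v, e_j>|^2 = 264/35; ||v||^2 = 11; deficit = 121/35

Write each e_j = u_j / sqrt(<u_j, u_j>) where u_j is the displayed integer vector. Then <v, e_j> = <v, u_j> / sqrt(<u_j, u_j>), so |<v, e_j>|^2 = <v, u_j>^2 / <u_j, u_j>.
Coefficients: <v, e_1> = -6/sqrt(6), <v, e_2> = 18/sqrt(210).
Square and sum: Σ |<v, e_j>|^2 = 264/35.
Compute ||v||^2 = v·v = 11.
Deficit = 11 − 264/35 = 121/35 ≥ 0, confirming Bessel's inequality. (The deficit equals ||v − Σ <v,e_j> e_j||^2, the squared distance from v to span{e_j}.)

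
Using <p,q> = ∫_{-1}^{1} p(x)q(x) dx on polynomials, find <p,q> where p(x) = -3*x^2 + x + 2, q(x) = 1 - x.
<p,q> = 4/3

Expand the product: p(x)·q(x) = 3*x^3 - 4*x^2 - x + 2.
∫_{-1}^{1} of each monomial x^k gives [2/(k+1) if k even, 0 if k odd]. Integrating term-by-term (or equivalently evaluating the antiderivative F(x) = 3*x^4/4 - 4*x^3/3 - x^2/2 + 2*x at the endpoints):
  F(1) − F(−1) = 11/12 − (-5/12) = 4/3.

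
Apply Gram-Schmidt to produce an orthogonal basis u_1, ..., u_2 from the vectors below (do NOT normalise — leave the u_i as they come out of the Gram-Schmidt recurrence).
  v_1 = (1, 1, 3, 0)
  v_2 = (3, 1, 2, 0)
Orthogonal basis:
  u_1 = (1, 1, 3, 0)
  u_2 = (23/11, 1/11, -8/11, 0)

Apply the Gram-Schmidt recurrence
  u_1 = v_1
  u_i = v_i − Σ_{j<i} ((v_i · u_j) / (u_j · u_j)) · u_j.

Step by step this gives:
  u_1 = (1, 1, 3, 0)
  u_2 = (23/11, 1/11, -8/11, 0)

Orthogonality check:
  u_2 · u_1 = 0 (should be 0)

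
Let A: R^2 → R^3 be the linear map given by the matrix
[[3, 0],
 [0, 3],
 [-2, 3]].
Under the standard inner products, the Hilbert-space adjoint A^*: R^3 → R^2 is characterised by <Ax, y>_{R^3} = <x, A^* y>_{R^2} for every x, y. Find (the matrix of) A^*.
A^* = A^T =
[[3, 0, -2],
 [0, 3, 3]]

For real matrices with standard dot products, the defining identity <Ax, y> = <x, A^* y> gives (Ax)^T y = x^T (A^*) y, i.e. x^T A^T y = x^T (A^*) y. Since this holds for all x, y, we must have A^* = A^T. Therefore
A^* =
[[3, 0, -2],
 [0, 3, 3]].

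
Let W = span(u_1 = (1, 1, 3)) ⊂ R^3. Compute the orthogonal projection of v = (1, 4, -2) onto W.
proj_W(v) = (-1/11, -1/11, -3/11)

Set up U = [u_1 | ... | u_1] ∈ R^(3×1). The projector onto W = col(U) is P = U (U^T U)^(-1) U^T.
Compute U^T U =
  [11],
and U^T v = (-1).
Solve U^T U · c = U^T v for the coefficients: c = (-1/11). The projection is proj_W(v) = U c.
Check: (v - proj_W(v)) · u_1 = 0  (should be 0).
Result: proj_W(v) = (-1/11, -1/11, -3/11).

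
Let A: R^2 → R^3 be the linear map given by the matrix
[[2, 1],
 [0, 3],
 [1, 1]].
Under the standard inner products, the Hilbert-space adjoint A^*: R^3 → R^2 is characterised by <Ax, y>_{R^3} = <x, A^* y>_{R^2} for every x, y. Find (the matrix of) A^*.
A^* = A^T =
[[2, 0, 1],
 [1, 3, 1]]

For real matrices with standard dot products, the defining identity <Ax, y> = <x, A^* y> gives (Ax)^T y = x^T (A^*) y, i.e. x^T A^T y = x^T (A^*) y. Since this holds for all x, y, we must have A^* = A^T. Therefore
A^* =
[[2, 0, 1],
 [1, 3, 1]].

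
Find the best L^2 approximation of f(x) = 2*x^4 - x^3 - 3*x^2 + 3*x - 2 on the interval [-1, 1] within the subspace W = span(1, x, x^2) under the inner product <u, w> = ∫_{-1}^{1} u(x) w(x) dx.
g(x) = -9*x^2/7 + 12*x/5 - 76/35

The best approximation g ∈ W is the orthogonal projection of f onto W. Writing g = a_0 + a_1 x + a_2 x^2, the coefficients solve the normal equations G · a = b where
  G_{ij} = <φ_i, φ_j> and b_i = <f, φ_i>, with φ_0 = 1, φ_1 = x, φ_2 = x^2.
G =
  [2, 0, 2/3]
  [0, 2/3, 0]
  [2/3, 0, 2/5],
b = (-26/5, 8/5, -206/105).
Solving gives a_0 = -76/35, a_1 = 12/5, a_2 = -9/7, so
  g(x) = -9*x^2/7 + 12*x/5 - 76/35.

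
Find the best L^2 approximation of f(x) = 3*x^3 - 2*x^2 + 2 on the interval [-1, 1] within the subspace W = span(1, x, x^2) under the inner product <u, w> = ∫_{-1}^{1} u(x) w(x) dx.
g(x) = -2*x^2 + 9*x/5 + 2

The best approximation g ∈ W is the orthogonal projection of f onto W. Writing g = a_0 + a_1 x + a_2 x^2, the coefficients solve the normal equations G · a = b where
  G_{ij} = <φ_i, φ_j> and b_i = <f, φ_i>, with φ_0 = 1, φ_1 = x, φ_2 = x^2.
G =
  [2, 0, 2/3]
  [0, 2/3, 0]
  [2/3, 0, 2/5],
b = (8/3, 6/5, 8/15).
Solving gives a_0 = 2, a_1 = 9/5, a_2 = -2, so
  g(x) = -2*x^2 + 9*x/5 + 2.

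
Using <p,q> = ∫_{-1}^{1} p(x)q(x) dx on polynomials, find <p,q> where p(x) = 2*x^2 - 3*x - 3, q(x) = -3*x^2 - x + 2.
<p,q> = -56/15

Expand the product: p(x)·q(x) = -6*x^4 + 7*x^3 + 16*x^2 - 3*x - 6.
∫_{-1}^{1} of each monomial x^k gives [2/(k+1) if k even, 0 if k odd]. Integrating term-by-term (or equivalently evaluating the antiderivative F(x) = -6*x^5/5 + 7*x^4/4 + 16*x^3/3 - 3*x^2/2 - 6*x at the endpoints):
  F(1) − F(−1) = -97/60 − (127/60) = -56/15.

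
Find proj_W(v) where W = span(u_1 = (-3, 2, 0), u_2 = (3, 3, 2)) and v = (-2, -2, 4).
proj_W(v) = (-234/277, -74/277, -92/277)

Set up U = [u_1 | ... | u_2] ∈ R^(3×2). The projector onto W = col(U) is P = U (U^T U)^(-1) U^T.
Compute U^T U =
  [13, -3]
  [-3, 22],
and U^T v = (2, -4).
Solve U^T U · c = U^T v for the coefficients: c = (32/277, -46/277). The projection is proj_W(v) = U c.
Check: (v - proj_W(v)) · u_1 = 0  (should be 0).
Check: (v - proj_W(v)) · u_2 = 0  (should be 0).
Result: proj_W(v) = (-234/277, -74/277, -92/277).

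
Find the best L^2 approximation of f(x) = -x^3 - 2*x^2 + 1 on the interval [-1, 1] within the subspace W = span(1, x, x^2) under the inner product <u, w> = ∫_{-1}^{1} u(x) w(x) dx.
g(x) = -2*x^2 - 3*x/5 + 1

The best approximation g ∈ W is the orthogonal projection of f onto W. Writing g = a_0 + a_1 x + a_2 x^2, the coefficients solve the normal equations G · a = b where
  G_{ij} = <φ_i, φ_j> and b_i = <f, φ_i>, with φ_0 = 1, φ_1 = x, φ_2 = x^2.
G =
  [2, 0, 2/3]
  [0, 2/3, 0]
  [2/3, 0, 2/5],
b = (2/3, -2/5, -2/15).
Solving gives a_0 = 1, a_1 = -3/5, a_2 = -2, so
  g(x) = -2*x^2 - 3*x/5 + 1.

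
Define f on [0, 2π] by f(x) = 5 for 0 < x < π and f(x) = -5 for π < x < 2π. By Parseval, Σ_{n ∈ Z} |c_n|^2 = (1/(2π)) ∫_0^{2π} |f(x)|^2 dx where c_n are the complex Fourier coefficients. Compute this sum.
Σ |c_n|^2 = 25

Parseval equates the L^2 energy of f (normalised by 1/(2π)) with the ℓ^2 sum of its Fourier coefficients: (1/(2π)) ∫_0^{2π} |f|^2 = Σ |c_n|^2.
Compute the left side: (1/(2π)) [∫_0^π 5^2 dx + ∫_π^{2π} (-5)^2 dx] = (1/(2π)) · (25π + 25π) = (25 + 25)/2 = 25.
So Σ_{n ∈ Z} |c_n|^2 = 25.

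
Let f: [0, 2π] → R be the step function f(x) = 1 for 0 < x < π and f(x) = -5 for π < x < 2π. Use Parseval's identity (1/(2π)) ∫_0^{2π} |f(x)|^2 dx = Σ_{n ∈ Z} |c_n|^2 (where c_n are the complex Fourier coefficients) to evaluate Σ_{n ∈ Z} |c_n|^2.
Σ |c_n|^2 = 13

Parseval equates the L^2 energy of f (normalised by 1/(2π)) with the ℓ^2 sum of its Fourier coefficients: (1/(2π)) ∫_0^{2π} |f|^2 = Σ |c_n|^2.
Compute the left side: (1/(2π)) [∫_0^π 1^2 dx + ∫_π^{2π} (-5)^2 dx] = (1/(2π)) · (1π + 25π) = (1 + 25)/2 = 13.
So Σ_{n ∈ Z} |c_n|^2 = 13.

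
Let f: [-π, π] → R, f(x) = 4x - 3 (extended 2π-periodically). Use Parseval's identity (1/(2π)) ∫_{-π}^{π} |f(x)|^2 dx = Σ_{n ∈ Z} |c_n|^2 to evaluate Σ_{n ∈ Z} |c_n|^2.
Σ |c_n|^2 = 16π^2/3 + 9

Expand and integrate term by term over [-π, π]:
  ∫ (4x)^2 dx = 16·(2π^3/3); ∫ 2·4·(-3)·x dx = 0 (odd integrand); ∫ (-3)^2 dx = 9·2π.
So (1/(2π)) ∫_{-π}^{π} (4x - 3)^2 dx = 16π^2/3 + 9 = 16π^2/3 + 9.
Parseval ⇒ Σ |c_n|^2 = 16π^2/3 + 9.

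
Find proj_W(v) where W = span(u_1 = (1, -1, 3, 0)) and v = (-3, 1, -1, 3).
proj_W(v) = (-7/11, 7/11, -21/11, 0)

Set up U = [u_1 | ... | u_1] ∈ R^(4×1). The projector onto W = col(U) is P = U (U^T U)^(-1) U^T.
Compute U^T U =
  [11],
and U^T v = (-7).
Solve U^T U · c = U^T v for the coefficients: c = (-7/11). The projection is proj_W(v) = U c.
Check: (v - proj_W(v)) · u_1 = 0  (should be 0).
Result: proj_W(v) = (-7/11, 7/11, -21/11, 0).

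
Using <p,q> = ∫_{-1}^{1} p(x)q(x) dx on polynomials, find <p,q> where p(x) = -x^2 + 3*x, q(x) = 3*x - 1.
<p,q> = 20/3

Expand the product: p(x)·q(x) = -3*x^3 + 10*x^2 - 3*x.
∫_{-1}^{1} of each monomial x^k gives [2/(k+1) if k even, 0 if k odd]. Integrating term-by-term (or equivalently evaluating the antiderivative F(x) = -3*x^4/4 + 10*x^3/3 - 3*x^2/2 at the endpoints):
  F(1) − F(−1) = 13/12 − (-67/12) = 20/3.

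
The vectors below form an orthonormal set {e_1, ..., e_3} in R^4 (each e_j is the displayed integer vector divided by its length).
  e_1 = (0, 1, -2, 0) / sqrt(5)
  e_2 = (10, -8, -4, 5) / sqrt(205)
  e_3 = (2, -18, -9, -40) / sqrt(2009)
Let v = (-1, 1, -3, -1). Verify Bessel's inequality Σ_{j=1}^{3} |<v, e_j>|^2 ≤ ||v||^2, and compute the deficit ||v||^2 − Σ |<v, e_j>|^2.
Σ |<v, e_j>|^2 = 563/49; ||v||^2 = 12; deficit = 25/49

Write each e_j = u_j / sqrt(<u_j, u_j>) where u_j is the displayed integer vector. Then <v, e_j> = <v, u_j> / sqrt(<u_j, u_j>), so |<v, e_j>|^2 = <v, u_j>^2 / <u_j, u_j>.
Coefficients: <v, e_1> = 7/sqrt(5), <v, e_2> = -11/sqrt(205), <v, e_3> = 47/sqrt(2009).
Square and sum: Σ |<v, e_j>|^2 = 563/49.
Compute ||v||^2 = v·v = 12.
Deficit = 12 − 563/49 = 25/49 ≥ 0, confirming Bessel's inequality. (The deficit equals ||v − Σ <v,e_j> e_j||^2, the squared distance from v to span{e_j}.)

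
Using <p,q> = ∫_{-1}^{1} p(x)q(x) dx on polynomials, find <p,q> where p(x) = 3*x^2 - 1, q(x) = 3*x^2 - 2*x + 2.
<p,q> = 8/5

Expand the product: p(x)·q(x) = 9*x^4 - 6*x^3 + 3*x^2 + 2*x - 2.
∫_{-1}^{1} of each monomial x^k gives [2/(k+1) if k even, 0 if k odd]. Integrating term-by-term (or equivalently evaluating the antiderivative F(x) = 9*x^5/5 - 3*x^4/2 + x^3 + x^2 - 2*x at the endpoints):
  F(1) − F(−1) = 3/10 − (-13/10) = 8/5.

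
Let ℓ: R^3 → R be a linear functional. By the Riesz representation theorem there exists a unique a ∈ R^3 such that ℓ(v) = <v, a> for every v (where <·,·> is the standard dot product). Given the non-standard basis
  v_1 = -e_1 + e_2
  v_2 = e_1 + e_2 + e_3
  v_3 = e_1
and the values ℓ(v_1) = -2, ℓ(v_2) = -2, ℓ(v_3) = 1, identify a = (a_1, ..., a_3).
a = (1, -1, -2)

Write a = (a_1, ..., a_3) in the standard basis. For each basis vector v_i, ℓ(v_i) = <v_i, a> is a linear equation in the a_j's. Collect the n equations into a matrix system V a = ℓ, where row i of V is v_i (expressed in the standard basis). Since V is invertible (lower-triangular with 1s on the diagonal, up to permutation), solve by back-substitution:
  V =
[[-1, 1, 0],
 [1, 1, 1],
 [1, 0, 0]]
  V a = (-2, -2, 1)
Solving gives a = (1, -1, -2).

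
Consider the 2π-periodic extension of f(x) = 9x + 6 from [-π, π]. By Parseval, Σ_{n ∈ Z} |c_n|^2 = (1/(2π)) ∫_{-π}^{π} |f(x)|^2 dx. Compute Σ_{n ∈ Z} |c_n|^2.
Σ |c_n|^2 = 27π^2 + 36

Expand and integrate term by term over [-π, π]:
  ∫ (9x)^2 dx = 81·(2π^3/3); ∫ 2·9·(6)·x dx = 0 (odd integrand); ∫ 6^2 dx = 36·2π.
So (1/(2π)) ∫_{-π}^{π} (9x + 6)^2 dx = 81π^2/3 + 36 = 27π^2 + 36.
Parseval ⇒ Σ |c_n|^2 = 27π^2 + 36.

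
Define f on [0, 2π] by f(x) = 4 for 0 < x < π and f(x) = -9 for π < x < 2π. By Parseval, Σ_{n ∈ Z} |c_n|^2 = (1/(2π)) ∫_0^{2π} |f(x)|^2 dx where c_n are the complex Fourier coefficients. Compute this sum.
Σ |c_n|^2 = 97/2

Parseval equates the L^2 energy of f (normalised by 1/(2π)) with the ℓ^2 sum of its Fourier coefficients: (1/(2π)) ∫_0^{2π} |f|^2 = Σ |c_n|^2.
Compute the left side: (1/(2π)) [∫_0^π 4^2 dx + ∫_π^{2π} (-9)^2 dx] = (1/(2π)) · (16π + 81π) = (16 + 81)/2 = 97/2.
So Σ_{n ∈ Z} |c_n|^2 = 97/2.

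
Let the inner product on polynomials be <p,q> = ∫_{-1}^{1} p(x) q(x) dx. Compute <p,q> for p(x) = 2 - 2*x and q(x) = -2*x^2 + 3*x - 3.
<p,q> = -56/3

Expand the product: p(x)·q(x) = 4*x^3 - 10*x^2 + 12*x - 6.
∫_{-1}^{1} of each monomial x^k gives [2/(k+1) if k even, 0 if k odd]. Integrating term-by-term (or equivalently evaluating the antiderivative F(x) = x^4 - 10*x^3/3 + 6*x^2 - 6*x at the endpoints):
  F(1) − F(−1) = -7/3 − (49/3) = -56/3.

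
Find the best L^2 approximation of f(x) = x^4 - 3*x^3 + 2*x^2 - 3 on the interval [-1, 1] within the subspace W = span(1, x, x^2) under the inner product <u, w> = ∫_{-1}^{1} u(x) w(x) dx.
g(x) = 20*x^2/7 - 9*x/5 - 108/35

The best approximation g ∈ W is the orthogonal projection of f onto W. Writing g = a_0 + a_1 x + a_2 x^2, the coefficients solve the normal equations G · a = b where
  G_{ij} = <φ_i, φ_j> and b_i = <f, φ_i>, with φ_0 = 1, φ_1 = x, φ_2 = x^2.
G =
  [2, 0, 2/3]
  [0, 2/3, 0]
  [2/3, 0, 2/5],
b = (-64/15, -6/5, -32/35).
Solving gives a_0 = -108/35, a_1 = -9/5, a_2 = 20/7, so
  g(x) = 20*x^2/7 - 9*x/5 - 108/35.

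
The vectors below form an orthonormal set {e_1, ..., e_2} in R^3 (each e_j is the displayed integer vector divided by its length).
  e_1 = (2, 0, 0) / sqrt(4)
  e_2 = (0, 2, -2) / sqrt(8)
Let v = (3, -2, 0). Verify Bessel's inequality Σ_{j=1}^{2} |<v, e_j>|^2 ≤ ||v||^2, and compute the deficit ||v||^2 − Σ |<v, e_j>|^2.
Σ |<v, e_j>|^2 = 11; ||v||^2 = 13; deficit = 2

Write each e_j = u_j / sqrt(<u_j, u_j>) where u_j is the displayed integer vector. Then <v, e_j> = <v, u_j> / sqrt(<u_j, u_j>), so |<v, e_j>|^2 = <v, u_j>^2 / <u_j, u_j>.
Coefficients: <v, e_1> = 6/sqrt(4), <v, e_2> = -4/sqrt(8).
Square and sum: Σ |<v, e_j>|^2 = 11.
Compute ||v||^2 = v·v = 13.
Deficit = 13 − 11 = 2 ≥ 0, confirming Bessel's inequality. (The deficit equals ||v − Σ <v,e_j> e_j||^2, the squared distance from v to span{e_j}.)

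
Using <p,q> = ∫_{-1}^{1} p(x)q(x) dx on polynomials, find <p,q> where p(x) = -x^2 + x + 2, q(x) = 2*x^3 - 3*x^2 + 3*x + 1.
<p,q> = 10/3

Expand the product: p(x)·q(x) = -2*x^5 + 5*x^4 - 2*x^3 - 4*x^2 + 7*x + 2.
∫_{-1}^{1} of each monomial x^k gives [2/(k+1) if k even, 0 if k odd]. Integrating term-by-term (or equivalently evaluating the antiderivative F(x) = -x^6/3 + x^5 - x^4/2 - 4*x^3/3 + 7*x^2/2 + 2*x at the endpoints):
  F(1) − F(−1) = 13/3 − (1) = 10/3.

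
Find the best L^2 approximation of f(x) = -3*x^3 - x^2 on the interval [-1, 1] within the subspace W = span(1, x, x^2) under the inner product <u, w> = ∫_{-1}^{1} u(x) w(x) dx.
g(x) = -x^2 - 9*x/5

The best approximation g ∈ W is the orthogonal projection of f onto W. Writing g = a_0 + a_1 x + a_2 x^2, the coefficients solve the normal equations G · a = b where
  G_{ij} = <φ_i, φ_j> and b_i = <f, φ_i>, with φ_0 = 1, φ_1 = x, φ_2 = x^2.
G =
  [2, 0, 2/3]
  [0, 2/3, 0]
  [2/3, 0, 2/5],
b = (-2/3, -6/5, -2/5).
Solving gives a_0 = 0, a_1 = -9/5, a_2 = -1, so
  g(x) = -x^2 - 9*x/5.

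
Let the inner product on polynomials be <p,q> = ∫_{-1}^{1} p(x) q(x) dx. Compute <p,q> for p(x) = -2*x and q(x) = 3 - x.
<p,q> = 4/3

Expand the product: p(x)·q(x) = 2*x^2 - 6*x.
∫_{-1}^{1} of each monomial x^k gives [2/(k+1) if k even, 0 if k odd]. Integrating term-by-term (or equivalently evaluating the antiderivative F(x) = 2*x^3/3 - 3*x^2 at the endpoints):
  F(1) − F(−1) = -7/3 − (-11/3) = 4/3.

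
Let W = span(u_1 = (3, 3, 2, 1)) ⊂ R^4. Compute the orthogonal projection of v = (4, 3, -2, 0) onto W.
proj_W(v) = (51/23, 51/23, 34/23, 17/23)

Set up U = [u_1 | ... | u_1] ∈ R^(4×1). The projector onto W = col(U) is P = U (U^T U)^(-1) U^T.
Compute U^T U =
  [23],
and U^T v = (17).
Solve U^T U · c = U^T v for the coefficients: c = (17/23). The projection is proj_W(v) = U c.
Check: (v - proj_W(v)) · u_1 = 0  (should be 0).
Result: proj_W(v) = (51/23, 51/23, 34/23, 17/23).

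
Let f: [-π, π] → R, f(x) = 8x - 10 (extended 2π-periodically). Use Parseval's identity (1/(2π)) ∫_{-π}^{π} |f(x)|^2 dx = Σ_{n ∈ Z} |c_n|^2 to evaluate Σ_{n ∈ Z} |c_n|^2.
Σ |c_n|^2 = 64π^2/3 + 100

Expand and integrate term by term over [-π, π]:
  ∫ (8x)^2 dx = 64·(2π^3/3); ∫ 2·8·(-10)·x dx = 0 (odd integrand); ∫ (-10)^2 dx = 100·2π.
So (1/(2π)) ∫_{-π}^{π} (8x - 10)^2 dx = 64π^2/3 + 100 = 64π^2/3 + 100.
Parseval ⇒ Σ |c_n|^2 = 64π^2/3 + 100.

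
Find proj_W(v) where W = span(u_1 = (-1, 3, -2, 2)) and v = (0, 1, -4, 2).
proj_W(v) = (-5/6, 5/2, -5/3, 5/3)

Set up U = [u_1 | ... | u_1] ∈ R^(4×1). The projector onto W = col(U) is P = U (U^T U)^(-1) U^T.
Compute U^T U =
  [18],
and U^T v = (15).
Solve U^T U · c = U^T v for the coefficients: c = (5/6). The projection is proj_W(v) = U c.
Check: (v - proj_W(v)) · u_1 = 0  (should be 0).
Result: proj_W(v) = (-5/6, 5/2, -5/3, 5/3).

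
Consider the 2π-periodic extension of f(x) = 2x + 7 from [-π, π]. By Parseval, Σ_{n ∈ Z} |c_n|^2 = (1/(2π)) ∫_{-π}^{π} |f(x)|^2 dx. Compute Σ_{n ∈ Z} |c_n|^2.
Σ |c_n|^2 = 4π^2/3 + 49

Expand and integrate term by term over [-π, π]:
  ∫ (2x)^2 dx = 4·(2π^3/3); ∫ 2·2·(7)·x dx = 0 (odd integrand); ∫ 7^2 dx = 49·2π.
So (1/(2π)) ∫_{-π}^{π} (2x + 7)^2 dx = 4π^2/3 + 49 = 4π^2/3 + 49.
Parseval ⇒ Σ |c_n|^2 = 4π^2/3 + 49.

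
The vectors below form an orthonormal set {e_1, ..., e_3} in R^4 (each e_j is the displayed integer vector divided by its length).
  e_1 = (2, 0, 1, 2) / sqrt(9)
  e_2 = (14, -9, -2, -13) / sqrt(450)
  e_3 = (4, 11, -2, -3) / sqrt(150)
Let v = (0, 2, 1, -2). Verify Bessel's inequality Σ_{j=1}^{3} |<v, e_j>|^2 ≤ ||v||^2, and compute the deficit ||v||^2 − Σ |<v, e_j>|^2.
Σ |<v, e_j>|^2 = 419/75; ||v||^2 = 9; deficit = 256/75

Write each e_j = u_j / sqrt(<u_j, u_j>) where u_j is the displayed integer vector. Then <v, e_j> = <v, u_j> / sqrt(<u_j, u_j>), so |<v, e_j>|^2 = <v, u_j>^2 / <u_j, u_j>.
Coefficients: <v, e_1> = -3/sqrt(9), <v, e_2> = 6/sqrt(450), <v, e_3> = 26/sqrt(150).
Square and sum: Σ |<v, e_j>|^2 = 419/75.
Compute ||v||^2 = v·v = 9.
Deficit = 9 − 419/75 = 256/75 ≥ 0, confirming Bessel's inequality. (The deficit equals ||v − Σ <v,e_j> e_j||^2, the squared distance from v to span{e_j}.)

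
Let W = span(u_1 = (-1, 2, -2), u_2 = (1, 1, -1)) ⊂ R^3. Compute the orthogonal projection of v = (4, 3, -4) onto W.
proj_W(v) = (4, 7/2, -7/2)

Set up U = [u_1 | ... | u_2] ∈ R^(3×2). The projector onto W = col(U) is P = U (U^T U)^(-1) U^T.
Compute U^T U =
  [9, 3]
  [3, 3],
and U^T v = (10, 11).
Solve U^T U · c = U^T v for the coefficients: c = (-1/6, 23/6). The projection is proj_W(v) = U c.
Check: (v - proj_W(v)) · u_1 = 0  (should be 0).
Check: (v - proj_W(v)) · u_2 = 0  (should be 0).
Result: proj_W(v) = (4, 7/2, -7/2).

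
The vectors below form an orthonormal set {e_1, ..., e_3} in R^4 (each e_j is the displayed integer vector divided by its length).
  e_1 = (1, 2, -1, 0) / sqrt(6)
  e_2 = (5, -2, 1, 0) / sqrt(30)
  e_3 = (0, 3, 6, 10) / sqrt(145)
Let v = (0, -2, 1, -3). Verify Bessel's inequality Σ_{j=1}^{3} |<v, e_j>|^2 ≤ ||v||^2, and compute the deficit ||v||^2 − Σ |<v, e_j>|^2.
Σ |<v, e_j>|^2 = 325/29; ||v||^2 = 14; deficit = 81/29

Write each e_j = u_j / sqrt(<u_j, u_j>) where u_j is the displayed integer vector. Then <v, e_j> = <v, u_j> / sqrt(<u_j, u_j>), so |<v, e_j>|^2 = <v, u_j>^2 / <u_j, u_j>.
Coefficients: <v, e_1> = -5/sqrt(6), <v, e_2> = 5/sqrt(30), <v, e_3> = -30/sqrt(145).
Square and sum: Σ |<v, e_j>|^2 = 325/29.
Compute ||v||^2 = v·v = 14.
Deficit = 14 − 325/29 = 81/29 ≥ 0, confirming Bessel's inequality. (The deficit equals ||v − Σ <v,e_j> e_j||^2, the squared distance from v to span{e_j}.)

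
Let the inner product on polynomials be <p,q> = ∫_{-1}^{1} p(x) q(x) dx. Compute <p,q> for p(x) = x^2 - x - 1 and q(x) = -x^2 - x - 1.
<p,q> = 34/15

Expand the product: p(x)·q(x) = -x^4 + x^2 + 2*x + 1.
∫_{-1}^{1} of each monomial x^k gives [2/(k+1) if k even, 0 if k odd]. Integrating term-by-term (or equivalently evaluating the antiderivative F(x) = -x^5/5 + x^3/3 + x^2 + x at the endpoints):
  F(1) − F(−1) = 32/15 − (-2/15) = 34/15.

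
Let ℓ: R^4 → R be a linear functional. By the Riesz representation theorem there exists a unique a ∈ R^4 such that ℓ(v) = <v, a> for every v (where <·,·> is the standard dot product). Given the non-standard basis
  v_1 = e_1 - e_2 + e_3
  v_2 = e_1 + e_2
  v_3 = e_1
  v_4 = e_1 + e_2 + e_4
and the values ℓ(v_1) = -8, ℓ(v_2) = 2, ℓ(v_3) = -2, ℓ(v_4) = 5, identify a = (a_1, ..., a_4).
a = (-2, 4, -2, 3)

Write a = (a_1, ..., a_4) in the standard basis. For each basis vector v_i, ℓ(v_i) = <v_i, a> is a linear equation in the a_j's. Collect the n equations into a matrix system V a = ℓ, where row i of V is v_i (expressed in the standard basis). Since V is invertible (lower-triangular with 1s on the diagonal, up to permutation), solve by back-substitution:
  V =
[[1, -1, 1, 0],
 [1, 1, 0, 0],
 [1, 0, 0, 0],
 [1, 1, 0, 1]]
  V a = (-8, 2, -2, 5)
Solving gives a = (-2, 4, -2, 3).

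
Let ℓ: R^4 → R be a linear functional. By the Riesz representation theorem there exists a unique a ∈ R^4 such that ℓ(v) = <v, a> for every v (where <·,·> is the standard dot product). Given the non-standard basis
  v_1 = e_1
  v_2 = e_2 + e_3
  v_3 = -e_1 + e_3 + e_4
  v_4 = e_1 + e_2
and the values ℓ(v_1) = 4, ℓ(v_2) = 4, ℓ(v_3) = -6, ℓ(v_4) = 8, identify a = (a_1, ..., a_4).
a = (4, 4, 0, -2)

Write a = (a_1, ..., a_4) in the standard basis. For each basis vector v_i, ℓ(v_i) = <v_i, a> is a linear equation in the a_j's. Collect the n equations into a matrix system V a = ℓ, where row i of V is v_i (expressed in the standard basis). Since V is invertible (lower-triangular with 1s on the diagonal, up to permutation), solve by back-substitution:
  V =
[[1, 0, 0, 0],
 [0, 1, 1, 0],
 [-1, 0, 1, 1],
 [1, 1, 0, 0]]
  V a = (4, 4, -6, 8)
Solving gives a = (4, 4, 0, -2).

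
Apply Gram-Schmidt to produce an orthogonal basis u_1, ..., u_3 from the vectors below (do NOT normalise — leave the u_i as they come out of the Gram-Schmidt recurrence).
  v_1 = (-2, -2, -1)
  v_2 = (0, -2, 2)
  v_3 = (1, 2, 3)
Orthogonal basis:
  u_1 = (-2, -2, -1)
  u_2 = (4/9, -14/9, 20/9)
  u_3 = (-21/17, 14/17, 14/17)

Apply the Gram-Schmidt recurrence
  u_1 = v_1
  u_i = v_i − Σ_{j<i} ((v_i · u_j) / (u_j · u_j)) · u_j.

Step by step this gives:
  u_1 = (-2, -2, -1)
  u_2 = (4/9, -14/9, 20/9)
  u_3 = (-21/17, 14/17, 14/17)

Orthogonality check:
  u_2 · u_1 = 0 (should be 0)
  u_3 · u_1 = 0 (should be 0)
  u_3 · u_2 = 0 (should be 0)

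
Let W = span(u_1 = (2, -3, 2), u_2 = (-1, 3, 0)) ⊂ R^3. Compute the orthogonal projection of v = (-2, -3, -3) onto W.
proj_W(v) = (-44/49, -129/49, -174/49)

Set up U = [u_1 | ... | u_2] ∈ R^(3×2). The projector onto W = col(U) is P = U (U^T U)^(-1) U^T.
Compute U^T U =
  [17, -11]
  [-11, 10],
and U^T v = (-1, -7).
Solve U^T U · c = U^T v for the coefficients: c = (-87/49, -130/49). The projection is proj_W(v) = U c.
Check: (v - proj_W(v)) · u_1 = 0  (should be 0).
Check: (v - proj_W(v)) · u_2 = 0  (should be 0).
Result: proj_W(v) = (-44/49, -129/49, -174/49).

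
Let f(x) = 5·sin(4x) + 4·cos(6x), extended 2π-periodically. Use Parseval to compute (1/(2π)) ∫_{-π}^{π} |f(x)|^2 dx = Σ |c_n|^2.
Σ |c_n|^2 = 41/2

Expand |f|^2 and use orthogonality of {sin(nx), cos(mx)} on [-π, π]:
  ∫_{-π}^{π} sin(nx)^2 dx = π, ∫ cos(mx)^2 dx = π, and cross terms integrate to 0.
So ∫_{-π}^{π} f(x)^2 dx = 5^2 · π + 4^2 · π = (25 + 16)π.
Divide by 2π: (25 + 16)/2 = 41/2.
By Parseval, this equals Σ |c_n|^2.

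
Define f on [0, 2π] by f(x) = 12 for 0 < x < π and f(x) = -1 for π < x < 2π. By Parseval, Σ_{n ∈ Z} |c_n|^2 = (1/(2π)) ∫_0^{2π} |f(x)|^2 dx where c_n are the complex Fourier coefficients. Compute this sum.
Σ |c_n|^2 = 145/2

Parseval equates the L^2 energy of f (normalised by 1/(2π)) with the ℓ^2 sum of its Fourier coefficients: (1/(2π)) ∫_0^{2π} |f|^2 = Σ |c_n|^2.
Compute the left side: (1/(2π)) [∫_0^π 12^2 dx + ∫_π^{2π} (-1)^2 dx] = (1/(2π)) · (144π + 1π) = (144 + 1)/2 = 145/2.
So Σ_{n ∈ Z} |c_n|^2 = 145/2.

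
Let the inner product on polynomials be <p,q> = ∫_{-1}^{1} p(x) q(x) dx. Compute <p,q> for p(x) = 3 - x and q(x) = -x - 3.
<p,q> = -52/3

Expand the product: p(x)·q(x) = x^2 - 9.
∫_{-1}^{1} of each monomial x^k gives [2/(k+1) if k even, 0 if k odd]. Integrating term-by-term (or equivalently evaluating the antiderivative F(x) = x^3/3 - 9*x at the endpoints):
  F(1) − F(−1) = -26/3 − (26/3) = -52/3.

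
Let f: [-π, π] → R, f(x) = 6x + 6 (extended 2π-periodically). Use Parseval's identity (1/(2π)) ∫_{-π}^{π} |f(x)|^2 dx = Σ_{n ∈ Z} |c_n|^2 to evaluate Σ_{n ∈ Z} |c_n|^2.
Σ |c_n|^2 = 12π^2 + 36

Expand and integrate term by term over [-π, π]:
  ∫ (6x)^2 dx = 36·(2π^3/3); ∫ 2·6·(6)·x dx = 0 (odd integrand); ∫ 6^2 dx = 36·2π.
So (1/(2π)) ∫_{-π}^{π} (6x + 6)^2 dx = 36π^2/3 + 36 = 12π^2 + 36.
Parseval ⇒ Σ |c_n|^2 = 12π^2 + 36.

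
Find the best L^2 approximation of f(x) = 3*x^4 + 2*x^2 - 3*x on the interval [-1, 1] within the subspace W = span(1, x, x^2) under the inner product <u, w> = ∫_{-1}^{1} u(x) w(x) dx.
g(x) = 32*x^2/7 - 3*x - 9/35

The best approximation g ∈ W is the orthogonal projection of f onto W. Writing g = a_0 + a_1 x + a_2 x^2, the coefficients solve the normal equations G · a = b where
  G_{ij} = <φ_i, φ_j> and b_i = <f, φ_i>, with φ_0 = 1, φ_1 = x, φ_2 = x^2.
G =
  [2, 0, 2/3]
  [0, 2/3, 0]
  [2/3, 0, 2/5],
b = (38/15, -2, 58/35).
Solving gives a_0 = -9/35, a_1 = -3, a_2 = 32/7, so
  g(x) = 32*x^2/7 - 3*x - 9/35.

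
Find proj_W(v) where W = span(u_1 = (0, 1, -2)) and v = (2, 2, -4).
proj_W(v) = (0, 2, -4)

Set up U = [u_1 | ... | u_1] ∈ R^(3×1). The projector onto W = col(U) is P = U (U^T U)^(-1) U^T.
Compute U^T U =
  [5],
and U^T v = (10).
Solve U^T U · c = U^T v for the coefficients: c = (2). The projection is proj_W(v) = U c.
Check: (v - proj_W(v)) · u_1 = 0  (should be 0).
Result: proj_W(v) = (0, 2, -4).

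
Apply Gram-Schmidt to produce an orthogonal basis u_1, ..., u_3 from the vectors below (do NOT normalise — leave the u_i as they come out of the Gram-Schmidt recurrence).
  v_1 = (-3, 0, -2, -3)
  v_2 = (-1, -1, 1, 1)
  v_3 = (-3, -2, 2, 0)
Orthogonal basis:
  u_1 = (-3, 0, -2, -3)
  u_2 = (-14/11, -1, 9/11, 8/11)
  u_3 = (1/6, -1/21, 6/7, -31/42)

Apply the Gram-Schmidt recurrence
  u_1 = v_1
  u_i = v_i − Σ_{j<i} ((v_i · u_j) / (u_j · u_j)) · u_j.

Step by step this gives:
  u_1 = (-3, 0, -2, -3)
  u_2 = (-14/11, -1, 9/11, 8/11)
  u_3 = (1/6, -1/21, 6/7, -31/42)

Orthogonality check:
  u_2 · u_1 = 0 (should be 0)
  u_3 · u_1 = 0 (should be 0)
  u_3 · u_2 = 0 (should be 0)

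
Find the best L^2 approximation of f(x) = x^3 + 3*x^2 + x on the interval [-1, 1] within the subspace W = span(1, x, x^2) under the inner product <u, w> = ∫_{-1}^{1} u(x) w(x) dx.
g(x) = 3*x^2 + 8*x/5

The best approximation g ∈ W is the orthogonal projection of f onto W. Writing g = a_0 + a_1 x + a_2 x^2, the coefficients solve the normal equations G · a = b where
  G_{ij} = <φ_i, φ_j> and b_i = <f, φ_i>, with φ_0 = 1, φ_1 = x, φ_2 = x^2.
G =
  [2, 0, 2/3]
  [0, 2/3, 0]
  [2/3, 0, 2/5],
b = (2, 16/15, 6/5).
Solving gives a_0 = 0, a_1 = 8/5, a_2 = 3, so
  g(x) = 3*x^2 + 8*x/5.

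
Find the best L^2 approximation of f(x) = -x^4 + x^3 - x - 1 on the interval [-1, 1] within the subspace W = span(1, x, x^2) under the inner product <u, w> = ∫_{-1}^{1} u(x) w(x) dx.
g(x) = -6*x^2/7 - 2*x/5 - 32/35

The best approximation g ∈ W is the orthogonal projection of f onto W. Writing g = a_0 + a_1 x + a_2 x^2, the coefficients solve the normal equations G · a = b where
  G_{ij} = <φ_i, φ_j> and b_i = <f, φ_i>, with φ_0 = 1, φ_1 = x, φ_2 = x^2.
G =
  [2, 0, 2/3]
  [0, 2/3, 0]
  [2/3, 0, 2/5],
b = (-12/5, -4/15, -20/21).
Solving gives a_0 = -32/35, a_1 = -2/5, a_2 = -6/7, so
  g(x) = -6*x^2/7 - 2*x/5 - 32/35.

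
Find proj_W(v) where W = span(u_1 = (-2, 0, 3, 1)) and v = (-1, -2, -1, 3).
proj_W(v) = (-2/7, 0, 3/7, 1/7)

Set up U = [u_1 | ... | u_1] ∈ R^(4×1). The projector onto W = col(U) is P = U (U^T U)^(-1) U^T.
Compute U^T U =
  [14],
and U^T v = (2).
Solve U^T U · c = U^T v for the coefficients: c = (1/7). The projection is proj_W(v) = U c.
Check: (v - proj_W(v)) · u_1 = 0  (should be 0).
Result: proj_W(v) = (-2/7, 0, 3/7, 1/7).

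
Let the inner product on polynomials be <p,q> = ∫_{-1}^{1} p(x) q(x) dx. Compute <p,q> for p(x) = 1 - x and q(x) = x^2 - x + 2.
<p,q> = 16/3

Expand the product: p(x)·q(x) = -x^3 + 2*x^2 - 3*x + 2.
∫_{-1}^{1} of each monomial x^k gives [2/(k+1) if k even, 0 if k odd]. Integrating term-by-term (or equivalently evaluating the antiderivative F(x) = -x^4/4 + 2*x^3/3 - 3*x^2/2 + 2*x at the endpoints):
  F(1) − F(−1) = 11/12 − (-53/12) = 16/3.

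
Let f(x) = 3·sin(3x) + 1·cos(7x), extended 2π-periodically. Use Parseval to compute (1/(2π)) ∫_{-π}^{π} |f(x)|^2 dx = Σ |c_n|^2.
Σ |c_n|^2 = 5

Expand |f|^2 and use orthogonality of {sin(nx), cos(mx)} on [-π, π]:
  ∫_{-π}^{π} sin(nx)^2 dx = π, ∫ cos(mx)^2 dx = π, and cross terms integrate to 0.
So ∫_{-π}^{π} f(x)^2 dx = 3^2 · π + 1^2 · π = (9 + 1)π.
Divide by 2π: (9 + 1)/2 = 5.
By Parseval, this equals Σ |c_n|^2.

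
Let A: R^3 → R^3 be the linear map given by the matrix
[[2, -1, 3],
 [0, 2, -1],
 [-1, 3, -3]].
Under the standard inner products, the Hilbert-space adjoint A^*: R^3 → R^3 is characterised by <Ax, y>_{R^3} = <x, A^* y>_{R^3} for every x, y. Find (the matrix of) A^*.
A^* = A^T =
[[2, 0, -1],
 [-1, 2, 3],
 [3, -1, -3]]

For real matrices with standard dot products, the defining identity <Ax, y> = <x, A^* y> gives (Ax)^T y = x^T (A^*) y, i.e. x^T A^T y = x^T (A^*) y. Since this holds for all x, y, we must have A^* = A^T. Therefore
A^* =
[[2, 0, -1],
 [-1, 2, 3],
 [3, -1, -3]].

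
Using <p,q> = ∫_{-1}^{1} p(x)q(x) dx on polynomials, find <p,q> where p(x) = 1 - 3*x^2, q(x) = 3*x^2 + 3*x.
<p,q> = -8/5

Expand the product: p(x)·q(x) = -9*x^4 - 9*x^3 + 3*x^2 + 3*x.
∫_{-1}^{1} of each monomial x^k gives [2/(k+1) if k even, 0 if k odd]. Integrating term-by-term (or equivalently evaluating the antiderivative F(x) = -9*x^5/5 - 9*x^4/4 + x^3 + 3*x^2/2 at the endpoints):
  F(1) − F(−1) = -31/20 − (1/20) = -8/5.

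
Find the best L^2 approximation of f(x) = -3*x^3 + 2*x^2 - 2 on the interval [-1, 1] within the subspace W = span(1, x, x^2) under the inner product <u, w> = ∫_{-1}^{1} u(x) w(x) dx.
g(x) = 2*x^2 - 9*x/5 - 2

The best approximation g ∈ W is the orthogonal projection of f onto W. Writing g = a_0 + a_1 x + a_2 x^2, the coefficients solve the normal equations G · a = b where
  G_{ij} = <φ_i, φ_j> and b_i = <f, φ_i>, with φ_0 = 1, φ_1 = x, φ_2 = x^2.
G =
  [2, 0, 2/3]
  [0, 2/3, 0]
  [2/3, 0, 2/5],
b = (-8/3, -6/5, -8/15).
Solving gives a_0 = -2, a_1 = -9/5, a_2 = 2, so
  g(x) = 2*x^2 - 9*x/5 - 2.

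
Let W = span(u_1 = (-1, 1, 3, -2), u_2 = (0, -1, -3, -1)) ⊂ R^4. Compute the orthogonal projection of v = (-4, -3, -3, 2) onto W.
proj_W(v) = (52/101, -106/101, -318/101, 50/101)

Set up U = [u_1 | ... | u_2] ∈ R^(4×2). The projector onto W = col(U) is P = U (U^T U)^(-1) U^T.
Compute U^T U =
  [15, -8]
  [-8, 11],
and U^T v = (-12, 10).
Solve U^T U · c = U^T v for the coefficients: c = (-52/101, 54/101). The projection is proj_W(v) = U c.
Check: (v - proj_W(v)) · u_1 = 0  (should be 0).
Check: (v - proj_W(v)) · u_2 = 0  (should be 0).
Result: proj_W(v) = (52/101, -106/101, -318/101, 50/101).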